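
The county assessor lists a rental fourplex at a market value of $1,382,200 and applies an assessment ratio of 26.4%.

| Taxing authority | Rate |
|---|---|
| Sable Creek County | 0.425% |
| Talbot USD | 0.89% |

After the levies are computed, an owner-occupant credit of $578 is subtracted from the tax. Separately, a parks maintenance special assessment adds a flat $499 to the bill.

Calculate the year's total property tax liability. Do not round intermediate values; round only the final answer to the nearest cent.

$4,719.45

Assessed value = $1,382,200 × 0.264 = $364,900.8
Sable Creek County: $364,900.8 × 0.00425 = $1,550.8284
Talbot USD: $364,900.8 × 0.0089 = $3,247.61712
Levies subtotal = $4,798.44552
After credit = $4,798.44552 − $578 = $4,220.44552
Total = $4,220.44552 + $499 = $4,719.44552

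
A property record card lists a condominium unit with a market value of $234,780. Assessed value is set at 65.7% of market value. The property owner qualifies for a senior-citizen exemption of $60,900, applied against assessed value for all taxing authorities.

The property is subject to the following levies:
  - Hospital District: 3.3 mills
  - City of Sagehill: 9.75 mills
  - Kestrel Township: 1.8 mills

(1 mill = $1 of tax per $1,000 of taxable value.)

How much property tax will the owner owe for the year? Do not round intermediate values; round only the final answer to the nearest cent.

Assessed value = $234,780 × 0.657 = $154,250.46
Taxable value = $154,250.46 − $60,900 = $93,350.46
Hospital District: $93,350.46 × 0.0033 = $308.056518
City of Sagehill: $93,350.46 × 0.00975 = $910.166985
Kestrel Township: $93,350.46 × 0.0018 = $168.030828
Total = $308.056518 + $910.166985 + $168.030828 = $1,386.254331

$1,386.25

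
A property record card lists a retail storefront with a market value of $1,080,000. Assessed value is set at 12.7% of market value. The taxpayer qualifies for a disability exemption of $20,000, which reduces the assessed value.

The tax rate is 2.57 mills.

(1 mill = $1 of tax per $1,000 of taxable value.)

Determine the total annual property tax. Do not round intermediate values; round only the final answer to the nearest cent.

Assessed value = $1,080,000 × 0.127 = $137,160
Taxable value = $137,160 − $20,000 = $117,160
Tax = $117,160 × 0.00257 = $301.1012

$301.10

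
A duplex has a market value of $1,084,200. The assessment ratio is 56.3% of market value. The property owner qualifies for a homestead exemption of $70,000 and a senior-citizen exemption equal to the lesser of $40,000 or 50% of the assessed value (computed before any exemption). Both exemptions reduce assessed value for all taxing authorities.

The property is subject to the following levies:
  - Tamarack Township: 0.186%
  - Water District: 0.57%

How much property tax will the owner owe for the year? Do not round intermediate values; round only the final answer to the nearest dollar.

$3,783

Assessed value = $1,084,200 × 0.563 = $610,404.6
Senior-citizen exemption = min($40,000, 50% × $610,404.6) = min($40,000, $305,202.3) = $40,000 (dollar cap binds)
Taxable value = $610,404.6 − $70,000 − $40,000 = $500,404.6
Tamarack Township: $500,404.6 × 0.00186 = $930.752556
Water District: $500,404.6 × 0.0057 = $2,852.30622
Total = $3,783.058776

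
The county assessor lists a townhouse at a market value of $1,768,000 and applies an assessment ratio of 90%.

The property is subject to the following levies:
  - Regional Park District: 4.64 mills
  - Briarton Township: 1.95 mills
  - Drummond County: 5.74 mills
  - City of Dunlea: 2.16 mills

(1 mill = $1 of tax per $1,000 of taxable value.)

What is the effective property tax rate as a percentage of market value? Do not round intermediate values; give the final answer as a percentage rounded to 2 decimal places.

Assessed value = $1,768,000 × 0.9 = $1,591,200
Regional Park District: $1,591,200 × 0.00464 = $7,383.168
Briarton Township: $1,591,200 × 0.00195 = $3,102.84
Drummond County: $1,591,200 × 0.00574 = $9,133.488
City of Dunlea: $1,591,200 × 0.00216 = $3,436.992
Total tax = $23,056.488
Effective rate = $23,056.488 ÷ $1,768,000 = 1.30% of market value

1.30%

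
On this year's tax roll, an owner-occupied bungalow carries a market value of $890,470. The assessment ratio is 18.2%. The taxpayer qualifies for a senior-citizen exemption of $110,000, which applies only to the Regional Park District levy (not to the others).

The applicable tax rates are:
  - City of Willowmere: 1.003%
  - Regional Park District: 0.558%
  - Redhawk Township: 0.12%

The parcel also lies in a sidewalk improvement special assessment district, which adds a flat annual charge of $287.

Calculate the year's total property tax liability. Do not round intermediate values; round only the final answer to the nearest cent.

$2,397.52

Assessed value = $890,470 × 0.182 = $162,065.54
City of Willowmere: $162,065.54 × 0.01003 = $1,625.5173662
Regional Park District: ($162,065.54 − $110,000) × 0.00558 = $52,065.54 × 0.00558 = $290.5257132
Redhawk Township: $162,065.54 × 0.0012 = $194.478648
Levies subtotal = $2,110.5217274
Total = $2,110.5217274 + $287 = $2,397.5217274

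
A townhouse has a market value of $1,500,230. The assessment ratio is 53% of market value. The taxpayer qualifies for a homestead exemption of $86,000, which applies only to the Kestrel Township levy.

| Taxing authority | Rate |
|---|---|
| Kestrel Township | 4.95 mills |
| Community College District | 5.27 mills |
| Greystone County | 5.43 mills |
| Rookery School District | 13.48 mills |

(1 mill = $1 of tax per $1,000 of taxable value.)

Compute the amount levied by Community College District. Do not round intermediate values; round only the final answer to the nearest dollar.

Assessed value = $1,500,230 × 0.53 = $795,121.9
Community College District taxable value = $795,121.9 (exemption does not apply)
Community College District levy = $795,121.9 × 0.00527 = $4,190.292413

$4,190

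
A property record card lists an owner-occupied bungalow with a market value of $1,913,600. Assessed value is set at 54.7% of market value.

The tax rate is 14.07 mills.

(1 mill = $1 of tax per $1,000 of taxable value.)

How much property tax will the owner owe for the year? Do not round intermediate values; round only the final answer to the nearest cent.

Assessed value = $1,913,600 × 0.547 = $1,046,739.2
Tax = $1,046,739.2 × 0.01407 = $14,727.620544

$14,727.62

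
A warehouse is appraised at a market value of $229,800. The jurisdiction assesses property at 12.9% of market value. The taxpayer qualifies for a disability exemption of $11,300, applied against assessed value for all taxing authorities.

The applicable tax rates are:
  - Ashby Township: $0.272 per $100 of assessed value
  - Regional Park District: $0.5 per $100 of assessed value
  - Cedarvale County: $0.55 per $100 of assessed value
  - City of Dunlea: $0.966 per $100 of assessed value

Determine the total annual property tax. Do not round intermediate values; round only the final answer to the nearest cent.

Assessed value = $229,800 × 0.129 = $29,644.2
Taxable value = $29,644.2 − $11,300 = $18,344.2
Ashby Township: $18,344.2 × 0.00272 = $49.896224
Regional Park District: $18,344.2 × 0.005 = $91.721
Cedarvale County: $18,344.2 × 0.0055 = $100.8931
City of Dunlea: $18,344.2 × 0.00966 = $177.204972
Total = $49.896224 + $91.721 + $100.8931 + $177.204972 = $419.715296

$419.72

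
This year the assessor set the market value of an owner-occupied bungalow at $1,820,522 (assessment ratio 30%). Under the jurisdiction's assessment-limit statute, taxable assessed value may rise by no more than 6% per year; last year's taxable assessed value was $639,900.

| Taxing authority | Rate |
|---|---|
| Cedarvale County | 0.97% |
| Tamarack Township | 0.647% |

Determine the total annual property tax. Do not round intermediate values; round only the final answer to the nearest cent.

Uncapped assessed value = $1,820,522 × 0.3 = $546,156.6
Cap limit = $639,900 × 1.06 = $678,294
Taxable assessed value = min($546,156.6, $678,294) = $546,156.6 (cap does not bind)
Cedarvale County: $546,156.6 × 0.0097 = $5,297.71902
Tamarack Township: $546,156.6 × 0.00647 = $3,533.633202
Total = $8,831.352222

$8,831.35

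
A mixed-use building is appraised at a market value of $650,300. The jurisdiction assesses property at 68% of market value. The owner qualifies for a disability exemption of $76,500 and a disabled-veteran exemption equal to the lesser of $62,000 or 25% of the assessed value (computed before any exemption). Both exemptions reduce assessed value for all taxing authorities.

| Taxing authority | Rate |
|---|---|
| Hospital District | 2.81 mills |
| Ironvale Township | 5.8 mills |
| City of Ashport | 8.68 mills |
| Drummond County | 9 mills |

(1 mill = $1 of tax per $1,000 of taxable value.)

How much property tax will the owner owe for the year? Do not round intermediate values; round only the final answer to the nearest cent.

Assessed value = $650,300 × 0.68 = $442,204
Disabled-veteran exemption = min($62,000, 25% × $442,204) = min($62,000, $110,551) = $62,000 (dollar cap binds)
Taxable value = $442,204 − $76,500 − $62,000 = $303,704
Hospital District: $303,704 × 0.00281 = $853.40824
Ironvale Township: $303,704 × 0.0058 = $1,761.4832
City of Ashport: $303,704 × 0.00868 = $2,636.15072
Drummond County: $303,704 × 0.009 = $2,733.336
Total = $7,984.37816

$7,984.38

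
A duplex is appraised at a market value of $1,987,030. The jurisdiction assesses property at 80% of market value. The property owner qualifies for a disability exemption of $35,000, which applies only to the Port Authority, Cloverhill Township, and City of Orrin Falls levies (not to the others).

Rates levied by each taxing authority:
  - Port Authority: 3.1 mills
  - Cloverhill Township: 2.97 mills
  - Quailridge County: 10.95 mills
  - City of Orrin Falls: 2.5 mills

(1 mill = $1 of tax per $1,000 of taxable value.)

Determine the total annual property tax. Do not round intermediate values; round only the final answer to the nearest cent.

$30,729.51

Assessed value = $1,987,030 × 0.8 = $1,589,624
Port Authority: ($1,589,624 − $35,000) × 0.0031 = $1,554,624 × 0.0031 = $4,819.3344
Cloverhill Township: ($1,589,624 − $35,000) × 0.00297 = $1,554,624 × 0.00297 = $4,617.23328
Quailridge County: $1,589,624 × 0.01095 = $17,406.3828
City of Orrin Falls: ($1,589,624 − $35,000) × 0.0025 = $1,554,624 × 0.0025 = $3,886.56
Total = $30,729.51048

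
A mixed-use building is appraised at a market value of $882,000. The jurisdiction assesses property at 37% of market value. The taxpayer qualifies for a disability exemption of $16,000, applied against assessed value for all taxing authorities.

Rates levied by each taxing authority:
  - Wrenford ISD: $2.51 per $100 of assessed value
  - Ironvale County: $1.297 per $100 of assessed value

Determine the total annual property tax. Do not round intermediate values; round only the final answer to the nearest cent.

$11,814.64

Assessed value = $882,000 × 0.37 = $326,340
Taxable value = $326,340 − $16,000 = $310,340
Wrenford ISD: $310,340 × 0.0251 = $7,789.534
Ironvale County: $310,340 × 0.01297 = $4,025.1098
Total = $7,789.534 + $4,025.1098 = $11,814.6438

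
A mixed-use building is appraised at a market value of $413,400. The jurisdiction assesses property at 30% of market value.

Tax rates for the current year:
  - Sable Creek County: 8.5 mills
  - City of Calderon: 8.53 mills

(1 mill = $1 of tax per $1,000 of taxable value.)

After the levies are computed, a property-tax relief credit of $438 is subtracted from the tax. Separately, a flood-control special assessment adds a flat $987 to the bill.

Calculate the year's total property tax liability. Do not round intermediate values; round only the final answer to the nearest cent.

$2,661.06

Assessed value = $413,400 × 0.3 = $124,020
Sable Creek County: $124,020 × 0.0085 = $1,054.17
City of Calderon: $124,020 × 0.00853 = $1,057.8906
Levies subtotal = $2,112.0606
After credit = $2,112.0606 − $438 = $1,674.0606
Total = $1,674.0606 + $987 = $2,661.0606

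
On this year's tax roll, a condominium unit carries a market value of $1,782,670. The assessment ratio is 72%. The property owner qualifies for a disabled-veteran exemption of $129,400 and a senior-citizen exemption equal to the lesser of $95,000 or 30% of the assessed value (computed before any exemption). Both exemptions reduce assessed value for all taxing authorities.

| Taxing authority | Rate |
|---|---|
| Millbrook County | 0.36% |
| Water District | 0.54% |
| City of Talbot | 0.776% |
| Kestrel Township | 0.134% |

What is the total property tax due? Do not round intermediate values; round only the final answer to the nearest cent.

Assessed value = $1,782,670 × 0.72 = $1,283,522.4
Senior-citizen exemption = min($95,000, 30% × $1,283,522.4) = min($95,000, $385,056.72) = $95,000 (dollar cap binds)
Taxable value = $1,283,522.4 − $129,400 − $95,000 = $1,059,122.4
Millbrook County: $1,059,122.4 × 0.0036 = $3,812.84064
Water District: $1,059,122.4 × 0.0054 = $5,719.26096
City of Talbot: $1,059,122.4 × 0.00776 = $8,218.789824
Kestrel Township: $1,059,122.4 × 0.00134 = $1,419.224016
Total = $19,170.11544

$19,170.12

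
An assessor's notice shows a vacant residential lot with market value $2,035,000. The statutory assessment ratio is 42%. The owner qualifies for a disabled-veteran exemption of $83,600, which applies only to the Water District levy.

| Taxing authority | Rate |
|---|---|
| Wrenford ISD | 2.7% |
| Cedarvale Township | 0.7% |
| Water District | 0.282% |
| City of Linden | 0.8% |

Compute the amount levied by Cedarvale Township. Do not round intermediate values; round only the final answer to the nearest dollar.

Assessed value = $2,035,000 × 0.42 = $854,700
Cedarvale Township taxable value = $854,700 (exemption does not apply)
Cedarvale Township levy = $854,700 × 0.007 = $5,982.9

$5,983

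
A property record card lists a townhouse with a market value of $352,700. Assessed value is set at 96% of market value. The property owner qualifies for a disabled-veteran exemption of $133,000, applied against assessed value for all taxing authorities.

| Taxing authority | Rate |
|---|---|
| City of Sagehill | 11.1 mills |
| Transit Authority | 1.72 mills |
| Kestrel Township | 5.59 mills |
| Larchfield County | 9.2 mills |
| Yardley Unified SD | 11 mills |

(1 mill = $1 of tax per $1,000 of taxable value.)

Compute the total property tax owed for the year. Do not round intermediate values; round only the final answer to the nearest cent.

$7,937.91

Assessed value = $352,700 × 0.96 = $338,592
Taxable value = $338,592 − $133,000 = $205,592
City of Sagehill: $205,592 × 0.0111 = $2,282.0712
Transit Authority: $205,592 × 0.00172 = $353.61824
Kestrel Township: $205,592 × 0.00559 = $1,149.25928
Larchfield County: $205,592 × 0.0092 = $1,891.4464
Yardley Unified SD: $205,592 × 0.011 = $2,261.512
Total = $2,282.0712 + $353.61824 + $1,149.25928 + $1,891.4464 + $2,261.512 = $7,937.90712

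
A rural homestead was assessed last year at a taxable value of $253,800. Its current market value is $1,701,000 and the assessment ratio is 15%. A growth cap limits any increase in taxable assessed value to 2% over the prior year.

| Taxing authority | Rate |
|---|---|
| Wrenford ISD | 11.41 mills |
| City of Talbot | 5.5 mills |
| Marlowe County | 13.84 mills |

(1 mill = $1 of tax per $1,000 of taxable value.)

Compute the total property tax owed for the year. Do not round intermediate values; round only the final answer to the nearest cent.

Uncapped assessed value = $1,701,000 × 0.15 = $255,150
Cap limit = $253,800 × 1.02 = $258,876
Taxable assessed value = min($255,150, $258,876) = $255,150 (cap does not bind)
Wrenford ISD: $255,150 × 0.01141 = $2,911.2615
City of Talbot: $255,150 × 0.0055 = $1,403.325
Marlowe County: $255,150 × 0.01384 = $3,531.276
Total = $7,845.8625

$7,845.86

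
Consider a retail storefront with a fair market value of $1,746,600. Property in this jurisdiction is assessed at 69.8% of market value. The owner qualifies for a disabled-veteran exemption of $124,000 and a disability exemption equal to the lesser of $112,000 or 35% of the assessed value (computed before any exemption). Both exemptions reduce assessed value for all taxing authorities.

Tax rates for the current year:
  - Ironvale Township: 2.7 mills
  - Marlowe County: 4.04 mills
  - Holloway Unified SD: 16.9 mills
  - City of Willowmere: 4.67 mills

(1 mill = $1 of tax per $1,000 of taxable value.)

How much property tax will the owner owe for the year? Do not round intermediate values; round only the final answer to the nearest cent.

Assessed value = $1,746,600 × 0.698 = $1,219,126.8
Disability exemption = min($112,000, 35% × $1,219,126.8) = min($112,000, $426,694.38) = $112,000 (dollar cap binds)
Taxable value = $1,219,126.8 − $124,000 − $112,000 = $983,126.8
Ironvale Township: $983,126.8 × 0.0027 = $2,654.44236
Marlowe County: $983,126.8 × 0.00404 = $3,971.832272
Holloway Unified SD: $983,126.8 × 0.0169 = $16,614.84292
City of Willowmere: $983,126.8 × 0.00467 = $4,591.202156
Total = $27,832.319708

$27,832.32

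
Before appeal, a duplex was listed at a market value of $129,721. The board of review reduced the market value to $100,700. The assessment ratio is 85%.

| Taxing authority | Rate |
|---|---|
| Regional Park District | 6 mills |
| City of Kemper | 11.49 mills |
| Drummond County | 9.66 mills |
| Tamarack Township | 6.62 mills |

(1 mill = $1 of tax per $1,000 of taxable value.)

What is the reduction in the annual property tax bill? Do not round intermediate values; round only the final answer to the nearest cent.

Old assessed value = $129,721 × 0.85 = $110,262.85
New assessed value = $100,700 × 0.85 = $85,595
Combined rate = 0.006 + 0.01149 + 0.00966 + 0.00662 = 0.03377
Old tax = $110,262.85 × 0.03377 = $3,723.5764445
New tax = $85,595 × 0.03377 = $2,890.54315
Reduction = $3,723.5764445 − $2,890.54315 = $833.0332945

$833.03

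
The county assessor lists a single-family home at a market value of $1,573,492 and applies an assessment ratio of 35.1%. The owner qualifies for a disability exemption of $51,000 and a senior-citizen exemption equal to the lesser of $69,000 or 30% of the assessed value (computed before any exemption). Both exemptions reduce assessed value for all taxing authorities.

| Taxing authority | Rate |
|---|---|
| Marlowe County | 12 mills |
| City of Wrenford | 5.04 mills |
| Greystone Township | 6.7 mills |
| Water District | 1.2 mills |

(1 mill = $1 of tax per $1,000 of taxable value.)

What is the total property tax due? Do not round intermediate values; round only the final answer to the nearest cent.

$10,781.45

Assessed value = $1,573,492 × 0.351 = $552,295.692
Senior-citizen exemption = min($69,000, 30% × $552,295.692) = min($69,000, $165,688.7076) = $69,000 (dollar cap binds)
Taxable value = $552,295.692 − $51,000 − $69,000 = $432,295.692
Marlowe County: $432,295.692 × 0.012 = $5,187.548304
City of Wrenford: $432,295.692 × 0.00504 = $2,178.77028768
Greystone Township: $432,295.692 × 0.0067 = $2,896.3811364
Water District: $432,295.692 × 0.0012 = $518.7548304
Total = $10,781.45455848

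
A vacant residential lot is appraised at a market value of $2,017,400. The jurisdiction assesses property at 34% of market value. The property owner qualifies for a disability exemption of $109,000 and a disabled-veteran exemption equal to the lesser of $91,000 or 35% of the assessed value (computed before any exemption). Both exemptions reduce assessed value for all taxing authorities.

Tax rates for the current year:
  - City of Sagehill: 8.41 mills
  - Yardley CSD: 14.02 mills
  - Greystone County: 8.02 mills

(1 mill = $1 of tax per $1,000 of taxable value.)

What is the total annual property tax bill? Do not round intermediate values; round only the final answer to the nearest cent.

$14,796.14

Assessed value = $2,017,400 × 0.34 = $685,916
Disabled-veteran exemption = min($91,000, 35% × $685,916) = min($91,000, $240,070.6) = $91,000 (dollar cap binds)
Taxable value = $685,916 − $109,000 − $91,000 = $485,916
City of Sagehill: $485,916 × 0.00841 = $4,086.55356
Yardley CSD: $485,916 × 0.01402 = $6,812.54232
Greystone County: $485,916 × 0.00802 = $3,897.04632
Total = $14,796.1422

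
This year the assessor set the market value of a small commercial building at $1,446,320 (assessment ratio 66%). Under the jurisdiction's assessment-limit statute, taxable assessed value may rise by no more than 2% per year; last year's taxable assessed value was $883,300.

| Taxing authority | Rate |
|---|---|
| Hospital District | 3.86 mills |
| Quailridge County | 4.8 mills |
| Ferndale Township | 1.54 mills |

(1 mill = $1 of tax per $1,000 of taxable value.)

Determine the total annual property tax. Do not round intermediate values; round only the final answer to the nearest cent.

Uncapped assessed value = $1,446,320 × 0.66 = $954,571.2
Cap limit = $883,300 × 1.02 = $900,966
Taxable assessed value = min($954,571.2, $900,966) = $900,966 (cap binds)
Hospital District: $900,966 × 0.00386 = $3,477.72876
Quailridge County: $900,966 × 0.0048 = $4,324.6368
Ferndale Township: $900,966 × 0.00154 = $1,387.48764
Total = $9,189.8532

$9,189.85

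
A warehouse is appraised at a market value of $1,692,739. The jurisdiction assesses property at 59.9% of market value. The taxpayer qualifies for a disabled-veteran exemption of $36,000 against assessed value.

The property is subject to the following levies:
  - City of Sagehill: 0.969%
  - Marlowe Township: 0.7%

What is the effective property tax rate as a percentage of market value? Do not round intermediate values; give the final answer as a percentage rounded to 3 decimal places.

Assessed value = $1,692,739 × 0.599 = $1,013,950.661
Taxable value = $1,013,950.661 − $36,000 = $977,950.661
City of Sagehill: $977,950.661 × 0.00969 = $9,476.34190509
Marlowe Township: $977,950.661 × 0.007 = $6,845.654627
Total tax = $16,321.99653209
Effective rate = $16,321.99653209 ÷ $1,692,739 = 0.964% of market value

0.964%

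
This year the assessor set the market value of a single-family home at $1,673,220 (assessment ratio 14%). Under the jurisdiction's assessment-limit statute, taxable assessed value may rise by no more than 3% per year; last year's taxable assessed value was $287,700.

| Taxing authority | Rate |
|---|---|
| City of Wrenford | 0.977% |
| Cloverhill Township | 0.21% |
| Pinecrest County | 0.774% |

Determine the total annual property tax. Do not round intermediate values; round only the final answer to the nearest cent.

$4,593.66

Uncapped assessed value = $1,673,220 × 0.14 = $234,250.8
Cap limit = $287,700 × 1.03 = $296,331
Taxable assessed value = min($234,250.8, $296,331) = $234,250.8 (cap does not bind)
City of Wrenford: $234,250.8 × 0.00977 = $2,288.630316
Cloverhill Township: $234,250.8 × 0.0021 = $491.92668
Pinecrest County: $234,250.8 × 0.00774 = $1,813.101192
Total = $4,593.658188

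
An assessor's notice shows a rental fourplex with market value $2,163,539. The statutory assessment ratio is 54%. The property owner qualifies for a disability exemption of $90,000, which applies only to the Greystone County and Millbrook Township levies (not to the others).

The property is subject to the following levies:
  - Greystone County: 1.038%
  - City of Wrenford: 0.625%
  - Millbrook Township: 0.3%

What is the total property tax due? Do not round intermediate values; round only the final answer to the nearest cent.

Assessed value = $2,163,539 × 0.54 = $1,168,311.06
Greystone County: ($1,168,311.06 − $90,000) × 0.01038 = $1,078,311.06 × 0.01038 = $11,192.8688028
City of Wrenford: $1,168,311.06 × 0.00625 = $7,301.944125
Millbrook Township: ($1,168,311.06 − $90,000) × 0.003 = $1,078,311.06 × 0.003 = $3,234.93318
Total = $21,729.7461078

$21,729.75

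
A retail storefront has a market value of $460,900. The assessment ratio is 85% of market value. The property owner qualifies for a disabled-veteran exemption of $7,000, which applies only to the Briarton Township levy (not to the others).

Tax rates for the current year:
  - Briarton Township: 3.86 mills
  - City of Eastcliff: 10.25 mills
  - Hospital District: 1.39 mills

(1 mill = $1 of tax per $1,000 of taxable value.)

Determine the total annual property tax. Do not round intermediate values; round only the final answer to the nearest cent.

$6,045.34

Assessed value = $460,900 × 0.85 = $391,765
Briarton Township: ($391,765 − $7,000) × 0.00386 = $384,765 × 0.00386 = $1,485.1929
City of Eastcliff: $391,765 × 0.01025 = $4,015.59125
Hospital District: $391,765 × 0.00139 = $544.55335
Total = $6,045.3375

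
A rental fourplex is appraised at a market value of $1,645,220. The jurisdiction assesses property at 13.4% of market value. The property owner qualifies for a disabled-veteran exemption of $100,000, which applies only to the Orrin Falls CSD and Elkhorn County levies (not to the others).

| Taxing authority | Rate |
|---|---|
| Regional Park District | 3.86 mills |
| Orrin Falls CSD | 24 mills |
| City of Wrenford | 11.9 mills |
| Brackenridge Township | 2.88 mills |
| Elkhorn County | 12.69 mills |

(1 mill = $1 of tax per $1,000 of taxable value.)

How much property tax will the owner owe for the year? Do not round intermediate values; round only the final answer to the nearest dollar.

$8,529

Assessed value = $1,645,220 × 0.134 = $220,459.48
Regional Park District: $220,459.48 × 0.00386 = $850.9735928
Orrin Falls CSD: ($220,459.48 − $100,000) × 0.024 = $120,459.48 × 0.024 = $2,891.02752
City of Wrenford: $220,459.48 × 0.0119 = $2,623.467812
Brackenridge Township: $220,459.48 × 0.00288 = $634.9233024
Elkhorn County: ($220,459.48 − $100,000) × 0.01269 = $120,459.48 × 0.01269 = $1,528.6308012
Total = $8,529.0230284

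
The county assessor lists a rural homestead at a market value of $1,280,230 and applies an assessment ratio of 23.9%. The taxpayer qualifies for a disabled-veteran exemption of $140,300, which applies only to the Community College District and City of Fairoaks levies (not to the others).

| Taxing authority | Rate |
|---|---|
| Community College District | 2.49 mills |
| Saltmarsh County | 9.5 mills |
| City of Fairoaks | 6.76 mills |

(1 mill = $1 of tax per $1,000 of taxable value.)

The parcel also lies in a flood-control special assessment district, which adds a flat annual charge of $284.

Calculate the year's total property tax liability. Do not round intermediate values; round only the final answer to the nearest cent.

Assessed value = $1,280,230 × 0.239 = $305,974.97
Community College District: ($305,974.97 − $140,300) × 0.00249 = $165,674.97 × 0.00249 = $412.5306753
Saltmarsh County: $305,974.97 × 0.0095 = $2,906.762215
City of Fairoaks: ($305,974.97 − $140,300) × 0.00676 = $165,674.97 × 0.00676 = $1,119.9627972
Levies subtotal = $4,439.2556875
Total = $4,439.2556875 + $284 = $4,723.2556875

$4,723.26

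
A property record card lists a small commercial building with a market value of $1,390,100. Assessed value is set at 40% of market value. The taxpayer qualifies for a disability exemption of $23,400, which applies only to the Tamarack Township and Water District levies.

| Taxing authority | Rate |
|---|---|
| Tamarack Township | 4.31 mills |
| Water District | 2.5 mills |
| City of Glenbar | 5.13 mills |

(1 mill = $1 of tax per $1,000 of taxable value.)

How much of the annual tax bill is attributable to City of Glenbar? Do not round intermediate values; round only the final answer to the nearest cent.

Assessed value = $1,390,100 × 0.4 = $556,040
City of Glenbar taxable value = $556,040 (exemption does not apply)
City of Glenbar levy = $556,040 × 0.00513 = $2,852.4852

$2,852.49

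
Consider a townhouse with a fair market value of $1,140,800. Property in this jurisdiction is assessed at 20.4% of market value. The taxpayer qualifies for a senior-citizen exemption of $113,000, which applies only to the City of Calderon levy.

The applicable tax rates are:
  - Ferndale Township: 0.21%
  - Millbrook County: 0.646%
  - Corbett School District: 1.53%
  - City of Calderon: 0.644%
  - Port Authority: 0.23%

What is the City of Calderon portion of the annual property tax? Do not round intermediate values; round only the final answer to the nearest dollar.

$771

Assessed value = $1,140,800 × 0.204 = $232,723.2
City of Calderon taxable value = $232,723.2 − $113,000 = $119,723.2
City of Calderon levy = $119,723.2 × 0.00644 = $771.017408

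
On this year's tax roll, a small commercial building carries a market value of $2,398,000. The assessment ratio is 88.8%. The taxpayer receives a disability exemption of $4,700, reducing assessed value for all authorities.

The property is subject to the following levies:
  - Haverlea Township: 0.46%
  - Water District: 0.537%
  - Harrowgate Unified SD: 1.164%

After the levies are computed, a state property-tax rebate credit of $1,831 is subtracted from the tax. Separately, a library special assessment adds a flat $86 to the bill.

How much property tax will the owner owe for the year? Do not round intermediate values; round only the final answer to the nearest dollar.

$44,170

Assessed value = $2,398,000 × 0.888 = $2,129,424
Taxable value = $2,129,424 − $4,700 = $2,124,724
Haverlea Township: $2,124,724 × 0.0046 = $9,773.7304
Water District: $2,124,724 × 0.00537 = $11,409.76788
Harrowgate Unified SD: $2,124,724 × 0.01164 = $24,731.78736
Levies subtotal = $45,915.28564
After credit = $45,915.28564 − $1,831 = $44,084.28564
Total = $44,084.28564 + $86 = $44,170.28564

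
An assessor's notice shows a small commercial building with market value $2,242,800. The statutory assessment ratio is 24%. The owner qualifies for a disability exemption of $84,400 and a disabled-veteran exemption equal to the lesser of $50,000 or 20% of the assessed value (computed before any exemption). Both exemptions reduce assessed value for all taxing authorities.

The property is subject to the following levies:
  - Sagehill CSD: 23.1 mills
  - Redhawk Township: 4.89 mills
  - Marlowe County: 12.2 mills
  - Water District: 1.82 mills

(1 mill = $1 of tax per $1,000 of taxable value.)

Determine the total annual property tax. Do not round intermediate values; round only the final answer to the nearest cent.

Assessed value = $2,242,800 × 0.24 = $538,272
Disabled-veteran exemption = min($50,000, 20% × $538,272) = min($50,000, $107,654.4) = $50,000 (dollar cap binds)
Taxable value = $538,272 − $84,400 − $50,000 = $403,872
Sagehill CSD: $403,872 × 0.0231 = $9,329.4432
Redhawk Township: $403,872 × 0.00489 = $1,974.93408
Marlowe County: $403,872 × 0.0122 = $4,927.2384
Water District: $403,872 × 0.00182 = $735.04704
Total = $16,966.66272

$16,966.66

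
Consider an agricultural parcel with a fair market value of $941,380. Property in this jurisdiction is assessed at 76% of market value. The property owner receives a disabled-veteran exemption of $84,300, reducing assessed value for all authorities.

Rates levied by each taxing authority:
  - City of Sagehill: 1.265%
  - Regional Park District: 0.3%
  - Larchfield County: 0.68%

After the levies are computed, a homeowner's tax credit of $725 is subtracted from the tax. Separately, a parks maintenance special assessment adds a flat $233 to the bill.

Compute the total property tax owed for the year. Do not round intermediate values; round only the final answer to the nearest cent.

Assessed value = $941,380 × 0.76 = $715,448.8
Taxable value = $715,448.8 − $84,300 = $631,148.8
City of Sagehill: $631,148.8 × 0.01265 = $7,984.03232
Regional Park District: $631,148.8 × 0.003 = $1,893.4464
Larchfield County: $631,148.8 × 0.0068 = $4,291.81184
Levies subtotal = $14,169.29056
After credit = $14,169.29056 − $725 = $13,444.29056
Total = $13,444.29056 + $233 = $13,677.29056

$13,677.29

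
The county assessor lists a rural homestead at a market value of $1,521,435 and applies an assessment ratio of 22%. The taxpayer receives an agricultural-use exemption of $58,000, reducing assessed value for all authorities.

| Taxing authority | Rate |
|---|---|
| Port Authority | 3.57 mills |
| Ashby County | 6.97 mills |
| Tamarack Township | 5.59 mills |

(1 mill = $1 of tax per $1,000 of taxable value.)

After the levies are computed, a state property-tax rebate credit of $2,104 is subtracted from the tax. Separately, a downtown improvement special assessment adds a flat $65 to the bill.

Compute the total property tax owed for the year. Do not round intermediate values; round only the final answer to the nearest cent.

Assessed value = $1,521,435 × 0.22 = $334,715.7
Taxable value = $334,715.7 − $58,000 = $276,715.7
Port Authority: $276,715.7 × 0.00357 = $987.875049
Ashby County: $276,715.7 × 0.00697 = $1,928.708429
Tamarack Township: $276,715.7 × 0.00559 = $1,546.840763
Levies subtotal = $4,463.424241
After credit = $4,463.424241 − $2,104 = $2,359.424241
Total = $2,359.424241 + $65 = $2,424.424241

$2,424.42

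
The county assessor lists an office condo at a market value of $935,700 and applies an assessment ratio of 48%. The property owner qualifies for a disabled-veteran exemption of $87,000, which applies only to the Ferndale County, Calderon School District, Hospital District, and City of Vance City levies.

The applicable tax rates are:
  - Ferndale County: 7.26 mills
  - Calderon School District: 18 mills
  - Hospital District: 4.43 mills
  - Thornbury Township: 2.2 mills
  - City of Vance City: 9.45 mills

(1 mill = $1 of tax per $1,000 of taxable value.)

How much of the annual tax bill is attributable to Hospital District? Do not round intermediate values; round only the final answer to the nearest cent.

$1,604.26

Assessed value = $935,700 × 0.48 = $449,136
Hospital District taxable value = $449,136 − $87,000 = $362,136
Hospital District levy = $362,136 × 0.00443 = $1,604.26248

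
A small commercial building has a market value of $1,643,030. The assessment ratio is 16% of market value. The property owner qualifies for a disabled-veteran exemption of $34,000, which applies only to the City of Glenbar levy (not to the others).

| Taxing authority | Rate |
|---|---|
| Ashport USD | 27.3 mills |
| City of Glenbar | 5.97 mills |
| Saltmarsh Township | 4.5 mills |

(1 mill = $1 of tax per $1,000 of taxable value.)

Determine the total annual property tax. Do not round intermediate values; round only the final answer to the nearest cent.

$9,726.18

Assessed value = $1,643,030 × 0.16 = $262,884.8
Ashport USD: $262,884.8 × 0.0273 = $7,176.75504
City of Glenbar: ($262,884.8 − $34,000) × 0.00597 = $228,884.8 × 0.00597 = $1,366.442256
Saltmarsh Township: $262,884.8 × 0.0045 = $1,182.9816
Total = $9,726.178896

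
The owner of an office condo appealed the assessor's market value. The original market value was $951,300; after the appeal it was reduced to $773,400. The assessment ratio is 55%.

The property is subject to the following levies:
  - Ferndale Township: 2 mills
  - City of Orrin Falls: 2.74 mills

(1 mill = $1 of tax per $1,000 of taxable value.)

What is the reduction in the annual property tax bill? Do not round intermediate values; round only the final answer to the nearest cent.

Old assessed value = $951,300 × 0.55 = $523,215
New assessed value = $773,400 × 0.55 = $425,370
Combined rate = 0.002 + 0.00274 = 0.00474
Old tax = $523,215 × 0.00474 = $2,480.0391
New tax = $425,370 × 0.00474 = $2,016.2538
Reduction = $2,480.0391 − $2,016.2538 = $463.7853

$463.79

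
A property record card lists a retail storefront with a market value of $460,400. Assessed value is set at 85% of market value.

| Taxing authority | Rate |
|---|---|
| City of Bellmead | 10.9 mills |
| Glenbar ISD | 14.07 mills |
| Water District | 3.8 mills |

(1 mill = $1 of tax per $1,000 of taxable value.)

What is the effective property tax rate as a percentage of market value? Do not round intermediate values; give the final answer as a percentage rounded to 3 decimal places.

Assessed value = $460,400 × 0.85 = $391,340
City of Bellmead: $391,340 × 0.0109 = $4,265.606
Glenbar ISD: $391,340 × 0.01407 = $5,506.1538
Water District: $391,340 × 0.0038 = $1,487.092
Total tax = $11,258.8518
Effective rate = $11,258.8518 ÷ $460,400 = 2.445% of market value

2.445%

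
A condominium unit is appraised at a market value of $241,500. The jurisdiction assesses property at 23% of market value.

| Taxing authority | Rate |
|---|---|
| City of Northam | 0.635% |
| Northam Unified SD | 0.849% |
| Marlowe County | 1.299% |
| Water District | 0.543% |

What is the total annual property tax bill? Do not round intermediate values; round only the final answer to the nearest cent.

Assessed value = $241,500 × 0.23 = $55,545
City of Northam: $55,545 × 0.00635 = $352.71075
Northam Unified SD: $55,545 × 0.00849 = $471.57705
Marlowe County: $55,545 × 0.01299 = $721.52955
Water District: $55,545 × 0.00543 = $301.60935
Total = $352.71075 + $471.57705 + $721.52955 + $301.60935 = $1,847.4267

$1,847.43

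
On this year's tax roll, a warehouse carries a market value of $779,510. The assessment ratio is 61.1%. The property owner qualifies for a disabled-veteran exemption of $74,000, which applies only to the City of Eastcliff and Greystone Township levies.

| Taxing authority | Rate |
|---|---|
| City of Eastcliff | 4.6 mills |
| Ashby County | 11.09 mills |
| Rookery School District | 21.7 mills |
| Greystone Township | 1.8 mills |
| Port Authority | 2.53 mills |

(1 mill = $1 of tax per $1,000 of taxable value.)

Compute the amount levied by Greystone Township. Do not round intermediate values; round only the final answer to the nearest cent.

Assessed value = $779,510 × 0.611 = $476,280.61
Greystone Township taxable value = $476,280.61 − $74,000 = $402,280.61
Greystone Township levy = $402,280.61 × 0.0018 = $724.105098

$724.11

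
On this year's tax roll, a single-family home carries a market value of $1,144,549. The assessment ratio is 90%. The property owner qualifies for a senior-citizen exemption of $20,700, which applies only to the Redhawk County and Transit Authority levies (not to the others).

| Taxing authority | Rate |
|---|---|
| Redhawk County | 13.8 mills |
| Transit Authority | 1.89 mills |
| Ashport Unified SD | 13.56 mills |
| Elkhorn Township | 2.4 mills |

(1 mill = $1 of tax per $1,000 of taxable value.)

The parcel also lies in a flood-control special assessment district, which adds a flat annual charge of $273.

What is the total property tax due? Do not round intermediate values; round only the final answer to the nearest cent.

$32,550.70

Assessed value = $1,144,549 × 0.9 = $1,030,094.1
Redhawk County: ($1,030,094.1 − $20,700) × 0.0138 = $1,009,394.1 × 0.0138 = $13,929.63858
Transit Authority: ($1,030,094.1 − $20,700) × 0.00189 = $1,009,394.1 × 0.00189 = $1,907.754849
Ashport Unified SD: $1,030,094.1 × 0.01356 = $13,968.075996
Elkhorn Township: $1,030,094.1 × 0.0024 = $2,472.22584
Levies subtotal = $32,277.695265
Total = $32,277.695265 + $273 = $32,550.695265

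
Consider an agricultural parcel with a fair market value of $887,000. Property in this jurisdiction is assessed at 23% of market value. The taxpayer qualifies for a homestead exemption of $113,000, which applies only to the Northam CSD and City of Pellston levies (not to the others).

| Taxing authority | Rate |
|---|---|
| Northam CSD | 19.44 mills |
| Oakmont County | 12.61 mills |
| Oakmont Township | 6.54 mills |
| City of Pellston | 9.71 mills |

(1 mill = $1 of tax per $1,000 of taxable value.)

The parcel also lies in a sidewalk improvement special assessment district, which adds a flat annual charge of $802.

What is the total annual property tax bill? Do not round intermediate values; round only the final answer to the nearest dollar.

$7,362

Assessed value = $887,000 × 0.23 = $204,010
Northam CSD: ($204,010 − $113,000) × 0.01944 = $91,010 × 0.01944 = $1,769.2344
Oakmont County: $204,010 × 0.01261 = $2,572.5661
Oakmont Township: $204,010 × 0.00654 = $1,334.2254
City of Pellston: ($204,010 − $113,000) × 0.00971 = $91,010 × 0.00971 = $883.7071
Levies subtotal = $6,559.733
Total = $6,559.733 + $802 = $7,361.733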